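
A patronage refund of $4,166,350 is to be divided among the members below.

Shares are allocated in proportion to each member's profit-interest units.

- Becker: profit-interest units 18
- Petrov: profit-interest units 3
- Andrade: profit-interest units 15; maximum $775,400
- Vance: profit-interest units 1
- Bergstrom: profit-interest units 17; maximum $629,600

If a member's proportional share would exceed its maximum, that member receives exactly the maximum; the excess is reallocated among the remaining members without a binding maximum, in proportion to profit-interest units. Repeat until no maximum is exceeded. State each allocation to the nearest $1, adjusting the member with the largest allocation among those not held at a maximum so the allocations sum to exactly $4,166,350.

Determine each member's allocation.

Total profit-interest units = 54.
Unconstrained shares: Becker 1,388,783.33; Petrov 231,463.89; Andrade 1,157,319.44; Vance 77,154.63; Bergstrom 1,311,628.70.
Held at cap: Andrade ($775,400), Bergstrom ($629,600); remaining pool $2,761,350 reallocated over remaining profit-interest units 22.
Redistributed shares: Becker 2,259,286.36 → $2,259,286; Petrov 376,547.73 → $376,548; Vance 125,515.91 → $125,516.

Becker: $2,259,286 · Petrov: $376,548 · Andrade: $775,400 · Vance: $125,516 · Bergstrom: $629,600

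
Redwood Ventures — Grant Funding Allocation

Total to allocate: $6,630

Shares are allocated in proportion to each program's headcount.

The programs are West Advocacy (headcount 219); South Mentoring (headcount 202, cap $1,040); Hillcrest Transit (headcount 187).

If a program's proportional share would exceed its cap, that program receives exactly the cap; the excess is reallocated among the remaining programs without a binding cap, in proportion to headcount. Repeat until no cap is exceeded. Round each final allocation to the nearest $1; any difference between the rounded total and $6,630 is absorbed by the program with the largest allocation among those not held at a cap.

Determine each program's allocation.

Sum of headcount: 608.
Proportional shares (ignoring caps): West Advocacy 2,388.11; South Mentoring 2,202.73; Hillcrest Transit 2,039.16.
Held at cap: South Mentoring ($1,040); balance $5,590 reallocated over remaining headcount 406.
Shares after redistribution: West Advocacy 3,015.30 → $3,015; Hillcrest Transit 2,574.70 → $2,575.

West Advocacy: $3,015; South Mentoring: $1,040; Hillcrest Transit: $2,575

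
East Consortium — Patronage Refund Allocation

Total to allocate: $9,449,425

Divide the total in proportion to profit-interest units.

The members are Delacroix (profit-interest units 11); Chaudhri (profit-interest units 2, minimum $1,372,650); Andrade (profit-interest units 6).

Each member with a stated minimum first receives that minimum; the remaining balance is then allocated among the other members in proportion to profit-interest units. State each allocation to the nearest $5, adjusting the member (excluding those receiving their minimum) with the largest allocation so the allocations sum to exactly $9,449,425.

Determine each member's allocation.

Delacroix: $5,226,150; Chaudhri: $1,372,650; Andrade: $2,850,625

Minimums first: Chaudhri $1,372,650. Residual $8,076,775.
Residual split over remaining profit-interest units 17: Delacroix 5,226,148.53 → $5,226,150; Andrade 2,850,626.47 → $2,850,625.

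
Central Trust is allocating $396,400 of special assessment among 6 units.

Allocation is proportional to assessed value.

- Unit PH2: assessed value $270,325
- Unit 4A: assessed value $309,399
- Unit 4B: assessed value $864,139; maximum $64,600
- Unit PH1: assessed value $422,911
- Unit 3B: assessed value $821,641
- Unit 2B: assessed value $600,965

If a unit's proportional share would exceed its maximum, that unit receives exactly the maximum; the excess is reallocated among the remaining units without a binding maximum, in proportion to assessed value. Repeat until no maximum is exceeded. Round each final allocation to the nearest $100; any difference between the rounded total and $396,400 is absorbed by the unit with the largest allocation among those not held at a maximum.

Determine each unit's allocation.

Sum of assessed value: 3,289,380.
Pro-rata shares before constraints: Unit PH2 32,576.60; Unit 4A 37,285.37; Unit 4B 104,136.55; Unit PH1 50,964.60; Unit 3B 99,015.16; Unit 2B 72,421.71.
Capped: Unit 4B ($64,600); residual $331,800 reallocated over remaining assessed value 2,425,241.
Remaining shares: Unit PH2 36,983.47 → $37,000; Unit 4A 42,329.23 → $42,300; Unit PH1 57,858.94 → $57,900; Unit 3B 112,409.65 → $112,400; Unit 2B 82,218.71 → $82,200.

Unit PH2: $37,000; Unit 4A: $42,300; Unit 4B: $64,600; Unit PH1: $57,900; Unit 3B: $112,400; Unit 2B: $82,200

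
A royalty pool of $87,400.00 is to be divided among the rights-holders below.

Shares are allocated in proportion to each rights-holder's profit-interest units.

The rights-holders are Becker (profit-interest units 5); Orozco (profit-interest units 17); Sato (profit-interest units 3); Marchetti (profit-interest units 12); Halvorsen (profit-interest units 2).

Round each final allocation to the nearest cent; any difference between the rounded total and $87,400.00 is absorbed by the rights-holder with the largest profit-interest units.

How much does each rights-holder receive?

Combined profit-interest units = 5 + 17 + 3 + 12 + 2 = 39.
Unrounded shares: Becker 11,205.1282; Orozco 38,097.4359; Sato 6,723.0769; Marchetti 26,892.3077; Halvorsen 4,482.0513.
At nearest cent: Becker $11,205.13; Orozco $38,097.44; Sato $6,723.08; Marchetti $26,892.31; Halvorsen $4,482.05. Sum = $87,400.01.
Difference $87,400.00 − $87,400.01 = −$0.01 applied to largest profit-interest units (Orozco): Orozco becomes $38,097.43.

Becker: $11,205.13 · Orozco: $38,097.43 · Sato: $6,723.08 · Marchetti: $26,892.31 · Halvorsen: $4,482.05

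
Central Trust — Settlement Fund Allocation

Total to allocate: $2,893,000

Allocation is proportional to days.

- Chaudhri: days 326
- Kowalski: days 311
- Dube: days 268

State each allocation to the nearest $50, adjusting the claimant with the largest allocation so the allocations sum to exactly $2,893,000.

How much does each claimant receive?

Chaudhri: $1,042,150 | Kowalski: $994,150 | Dube: $856,700

Combined days = 905.
Unrounded shares: Chaudhri 326/905 × $2,893,000 = 1,042,119.34; Kowalski 311/905 × $2,893,000 = 994,169.06; Dube 268/905 × $2,893,000 = 856,711.60.
After rounding ($50): Chaudhri $1,042,100; Kowalski $994,150; Dube $856,700. Sum = $2,892,950.
Difference $2,893,000 − $2,892,950 = +$50 applied to largest allocation (Chaudhri): Chaudhri becomes $1,042,150.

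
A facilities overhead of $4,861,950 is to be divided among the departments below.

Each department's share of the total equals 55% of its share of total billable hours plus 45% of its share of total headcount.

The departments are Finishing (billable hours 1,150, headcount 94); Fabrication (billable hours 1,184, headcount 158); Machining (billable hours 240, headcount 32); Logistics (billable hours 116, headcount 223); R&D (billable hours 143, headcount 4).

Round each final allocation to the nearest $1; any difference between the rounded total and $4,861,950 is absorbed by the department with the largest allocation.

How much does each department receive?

Finishing: $1,487,953 · Fabrication: $1,794,066 · Machining: $363,546 · Logistics: $1,064,281 · R&D: $152,104

Totals — billable hours 2,833, headcount 511.
Composite weights (55% billable hours + 45% headcount): Finishing 0.3060; Fabrication 0.3690; Machining 0.0748; Logistics 0.2189; R&D 0.0313.
Unrounded shares: Finishing 1,487,953.25; Fabrication 1,794,065.77; Machining 363,546.26; Logistics 1,064,280.58; R&D 152,104.13.
At nearest $1: Finishing $1,487,953; Fabrication $1,794,066; Machining $363,546; Logistics $1,064,281; R&D $152,104. Sum = $4,861,950.
No rounding difference to absorb.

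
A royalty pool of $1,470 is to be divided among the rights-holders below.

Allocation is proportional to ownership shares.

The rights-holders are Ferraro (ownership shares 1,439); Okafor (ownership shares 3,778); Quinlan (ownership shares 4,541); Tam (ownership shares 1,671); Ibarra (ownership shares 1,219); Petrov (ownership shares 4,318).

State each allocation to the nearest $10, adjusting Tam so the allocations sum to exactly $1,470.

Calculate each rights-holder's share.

Ferraro: $120 · Okafor: $330 · Quinlan: $390 · Tam: $150 · Ibarra: $110 · Petrov: $370

Total ownership shares = 16,966.
Unrounded shares: Ferraro 1,439/16,966 × $1,470 = 124.68; Okafor 3,778/16,966 × $1,470 = 327.34; Quinlan 4,541/16,966 × $1,470 = 393.45; Tam 1,671/16,966 × $1,470 = 144.78; Ibarra 1,219/16,966 × $1,470 = 105.62; Petrov 4,318/16,966 × $1,470 = 374.13.
After rounding ($10): Ferraro $120; Okafor $330; Quinlan $390; Tam $140; Ibarra $110; Petrov $370. Sum = $1,460.
Difference $1,470 − $1,460 = +$10 applied to Tam: Tam becomes $150.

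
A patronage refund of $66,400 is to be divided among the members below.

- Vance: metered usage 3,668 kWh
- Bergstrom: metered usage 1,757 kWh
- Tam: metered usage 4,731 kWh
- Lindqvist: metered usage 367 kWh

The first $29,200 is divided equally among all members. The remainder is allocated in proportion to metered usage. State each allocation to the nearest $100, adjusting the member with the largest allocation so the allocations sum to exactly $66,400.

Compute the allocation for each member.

First tranche $29,200 split equally: $7,300 each.
Remainder $37,200 by metered usage (total 10,523): Vance 12,966.80 → $13,000; Bergstrom 6,211.19 → $6,200; Tam 16,724.62 → $16,700; Lindqvist 1,297.39 → $1,300.
Totals: Vance $7,300 + $13,000 = $20,300; Bergstrom $7,300 + $6,200 = $13,500; Tam $7,300 + $16,700 = $24,000; Lindqvist $7,300 + $1,300 = $8,600.

Vance: $20,300; Bergstrom: $13,500; Tam: $24,000; Lindqvist: $8,600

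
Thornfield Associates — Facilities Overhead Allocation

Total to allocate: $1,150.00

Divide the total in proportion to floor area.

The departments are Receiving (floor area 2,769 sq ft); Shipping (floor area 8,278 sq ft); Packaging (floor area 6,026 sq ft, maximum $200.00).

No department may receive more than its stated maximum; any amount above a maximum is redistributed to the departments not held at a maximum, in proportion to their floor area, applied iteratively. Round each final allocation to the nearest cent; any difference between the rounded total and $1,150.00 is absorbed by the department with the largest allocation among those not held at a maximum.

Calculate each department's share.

Sum of floor area: 17,073.
Unconstrained shares: Receiving 186.5138; Shipping 557.5880; Packaging 405.8982.
Cap binds for Packaging ($200.00); remaining pool $950.00 reallocated over remaining floor area 11,047.
Redistributed shares: Receiving 238.1235 → $238.12; Shipping 711.8765 → $711.88.

Receiving: $238.12; Shipping: $711.88; Packaging: $200.00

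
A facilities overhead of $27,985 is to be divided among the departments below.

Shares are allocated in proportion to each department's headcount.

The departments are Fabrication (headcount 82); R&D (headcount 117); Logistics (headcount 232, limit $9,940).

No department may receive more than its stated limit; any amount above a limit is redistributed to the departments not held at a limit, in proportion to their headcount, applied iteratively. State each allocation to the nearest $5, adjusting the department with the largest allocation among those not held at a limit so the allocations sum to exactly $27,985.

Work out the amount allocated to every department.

Combined headcount = 431.
Proportional shares (ignoring caps): Fabrication 5,324.29; R&D 7,596.86; Logistics 15,063.85.
Held at cap: Logistics ($9,940); residual $18,045 reallocated over remaining headcount 199.
Remaining shares: Fabrication 7,435.63 → $7,435; R&D 10,609.37 → $10,610.

Fabrication: $7,435; R&D: $10,610; Logistics: $9,940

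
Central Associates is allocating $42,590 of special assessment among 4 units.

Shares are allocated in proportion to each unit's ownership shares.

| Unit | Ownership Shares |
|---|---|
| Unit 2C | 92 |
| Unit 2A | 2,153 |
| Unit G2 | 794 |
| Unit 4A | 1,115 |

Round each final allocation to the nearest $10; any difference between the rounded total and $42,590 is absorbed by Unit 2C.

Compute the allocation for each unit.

Ownership shares total: 4,154.
Proportional shares: Unit 2C 92/4,154 × $42,590 = 943.25; Unit 2A 2,153/4,154 × $42,590 = 22,074.21; Unit G2 794/4,154 × $42,590 = 8,140.70; Unit 4A 1,115/4,154 × $42,590 = 11,431.84.
Rounded to nearest $10: Unit 2C $940; Unit 2A $22,070; Unit G2 $8,140; Unit 4A $11,430. Sum = $42,580.
Difference $42,590 − $42,580 = +$10 applied to Unit 2C: Unit 2C becomes $950.

Unit 2C: $950 | Unit 2A: $22,070 | Unit G2: $8,140 | Unit 4A: $11,430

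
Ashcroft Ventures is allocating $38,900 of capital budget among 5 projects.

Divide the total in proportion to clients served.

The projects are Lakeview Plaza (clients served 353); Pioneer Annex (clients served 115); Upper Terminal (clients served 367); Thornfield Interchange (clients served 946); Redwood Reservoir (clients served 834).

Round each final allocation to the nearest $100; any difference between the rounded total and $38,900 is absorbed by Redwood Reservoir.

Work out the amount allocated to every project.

Total clients served = 2,615.
Raw shares: Lakeview Plaza 353/2,615 × $38,900 = 5,251.13; Pioneer Annex 115/2,615 × $38,900 = 1,710.71; Upper Terminal 367/2,615 × $38,900 = 5,459.39; Thornfield Interchange 946/2,615 × $38,900 = 14,072.43; Redwood Reservoir 834/2,615 × $38,900 = 12,406.35.
At nearest $100: Lakeview Plaza $5,300; Pioneer Annex $1,700; Upper Terminal $5,500; Thornfield Interchange $14,100; Redwood Reservoir $12,400. Sum = $39,000.
Difference $38,900 − $39,000 = −$100 applied to Redwood Reservoir: Redwood Reservoir becomes $12,300.

Lakeview Plaza: $5,300 | Pioneer Annex: $1,700 | Upper Terminal: $5,500 | Thornfield Interchange: $14,100 | Redwood Reservoir: $12,300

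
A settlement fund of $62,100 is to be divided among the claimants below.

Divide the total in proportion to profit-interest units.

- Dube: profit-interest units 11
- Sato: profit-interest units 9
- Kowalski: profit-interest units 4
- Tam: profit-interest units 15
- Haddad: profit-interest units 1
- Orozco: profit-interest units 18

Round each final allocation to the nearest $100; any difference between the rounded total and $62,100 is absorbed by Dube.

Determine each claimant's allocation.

Dube: $11,700 | Sato: $9,600 | Kowalski: $4,300 | Tam: $16,100 | Haddad: $1,100 | Orozco: $19,300

Combined profit-interest units = 58.
Raw shares: Dube 11/58 × $62,100 = 11,777.59; Sato 9/58 × $62,100 = 9,636.21; Kowalski 4/58 × $62,100 = 4,282.76; Tam 15/58 × $62,100 = 16,060.34; Haddad 1/58 × $62,100 = 1,070.69; Orozco 18/58 × $62,100 = 19,272.41.
At nearest $100: Dube $11,800; Sato $9,600; Kowalski $4,300; Tam $16,100; Haddad $1,100; Orozco $19,300. Sum = $62,200.
Difference $62,100 − $62,200 = −$100 applied to Dube: Dube becomes $11,700.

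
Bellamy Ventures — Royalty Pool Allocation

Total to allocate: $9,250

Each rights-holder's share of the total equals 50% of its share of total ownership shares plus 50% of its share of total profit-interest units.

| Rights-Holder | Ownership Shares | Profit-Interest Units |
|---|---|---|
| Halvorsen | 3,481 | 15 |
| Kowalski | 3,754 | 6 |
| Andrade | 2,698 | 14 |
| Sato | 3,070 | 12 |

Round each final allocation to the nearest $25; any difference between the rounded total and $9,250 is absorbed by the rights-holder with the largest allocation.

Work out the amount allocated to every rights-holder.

Totals — ownership shares 13,003, profit-interest units 47.
Blended shares (50% ownership shares + 50% profit-interest units): Halvorsen 0.2934; Kowalski 0.2082; Andrade 0.2527; Sato 0.2457.
Proportional shares: Halvorsen 2,714.21; Kowalski 1,925.68; Andrade 2,337.30; Sato 2,272.81.
Rounded to nearest $25: Halvorsen $2,725; Kowalski $1,925; Andrade $2,325; Sato $2,275. Sum = $9,250.
No rounding difference to absorb.

Halvorsen: $2,725 | Kowalski: $1,925 | Andrade: $2,325 | Sato: $2,275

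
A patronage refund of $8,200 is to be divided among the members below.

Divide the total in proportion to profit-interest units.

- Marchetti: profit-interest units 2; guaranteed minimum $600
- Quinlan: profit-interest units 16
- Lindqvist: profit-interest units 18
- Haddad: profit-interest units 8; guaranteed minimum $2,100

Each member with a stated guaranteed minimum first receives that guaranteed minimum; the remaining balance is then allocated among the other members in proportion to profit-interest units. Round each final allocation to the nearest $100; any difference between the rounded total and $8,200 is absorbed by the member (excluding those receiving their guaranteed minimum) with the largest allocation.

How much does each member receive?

Minimums first: Marchetti $600; Haddad $2,100. Balance $5,500.
Balance split over remaining profit-interest units 34: Quinlan 2,588.24 → $2,600; Lindqvist 2,911.76 → $2,900.

Marchetti: $600 · Quinlan: $2,600 · Lindqvist: $2,900 · Haddad: $2,100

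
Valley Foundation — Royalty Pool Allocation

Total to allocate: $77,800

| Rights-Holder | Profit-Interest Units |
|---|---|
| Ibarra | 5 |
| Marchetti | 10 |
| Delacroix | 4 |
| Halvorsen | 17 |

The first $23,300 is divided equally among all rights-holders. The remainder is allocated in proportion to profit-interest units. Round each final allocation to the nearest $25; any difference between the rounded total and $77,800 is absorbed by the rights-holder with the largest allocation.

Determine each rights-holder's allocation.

$23,300 shared equally gives $5,825 per rights-holder.
Remainder $54,500 by profit-interest units (total 36): Ibarra 7,569.44 → $7,575; Marchetti 15,138.89 → $15,150; Delacroix 6,055.56 → $6,050; Halvorsen 25,736.11 → $25,725.
Totals: Ibarra $5,825 + $7,575 = $13,400; Marchetti $5,825 + $15,150 = $20,975; Delacroix $5,825 + $6,050 = $11,875; Halvorsen $5,825 + $25,725 = $31,550.

Ibarra: $13,400 · Marchetti: $20,975 · Delacroix: $11,875 · Halvorsen: $31,550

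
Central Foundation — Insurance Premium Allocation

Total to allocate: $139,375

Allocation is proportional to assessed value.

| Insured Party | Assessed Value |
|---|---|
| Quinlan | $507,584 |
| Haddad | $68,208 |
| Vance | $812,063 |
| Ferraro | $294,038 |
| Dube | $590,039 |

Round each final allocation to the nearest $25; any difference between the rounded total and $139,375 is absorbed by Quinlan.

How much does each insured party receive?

Quinlan: $31,125 | Haddad: $4,175 | Vance: $49,825 | Ferraro: $18,050 | Dube: $36,200

Assessed value total: 2,271,932.
Pro-rata amounts: Quinlan 507,584/2,271,932 × $139,375 = 31,138.48; Haddad 68,208/2,271,932 × $139,375 = 4,184.32; Vance 812,063/2,271,932 × $139,375 = 49,817.20; Ferraro 294,038/2,271,932 × $139,375 = 18,038.19; Dube 590,039/2,271,932 × $139,375 = 36,196.81.
After rounding ($25): Quinlan $31,150; Haddad $4,175; Vance $49,825; Ferraro $18,050; Dube $36,200. Sum = $139,400.
Difference $139,375 − $139,400 = −$25 applied to Quinlan: Quinlan becomes $31,125.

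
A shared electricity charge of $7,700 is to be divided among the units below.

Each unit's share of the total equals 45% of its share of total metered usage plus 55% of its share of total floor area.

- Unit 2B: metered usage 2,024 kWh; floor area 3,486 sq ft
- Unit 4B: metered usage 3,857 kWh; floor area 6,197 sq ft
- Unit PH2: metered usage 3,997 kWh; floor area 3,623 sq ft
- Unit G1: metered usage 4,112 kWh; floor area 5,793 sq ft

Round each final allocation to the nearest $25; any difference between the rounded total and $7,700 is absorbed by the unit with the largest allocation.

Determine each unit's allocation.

Unit 2B: $1,275; Unit 4B: $2,325; Unit PH2: $1,800; Unit G1: $2,300

Totals — metered usage 13,990, floor area 19,099.
Blended shares (45% metered usage + 55% floor area): Unit 2B 0.1655; Unit 4B 0.3025; Unit PH2 0.2329; Unit G1 0.2991.
Proportional shares: Unit 2B 1,274.28; Unit 4B 2,329.41; Unit PH2 1,793.33; Unit G1 2,302.98.
At nearest $25: Unit 2B $1,275; Unit 4B $2,325; Unit PH2 $1,800; Unit G1 $2,300. Sum = $7,700.
No rounding difference to absorb.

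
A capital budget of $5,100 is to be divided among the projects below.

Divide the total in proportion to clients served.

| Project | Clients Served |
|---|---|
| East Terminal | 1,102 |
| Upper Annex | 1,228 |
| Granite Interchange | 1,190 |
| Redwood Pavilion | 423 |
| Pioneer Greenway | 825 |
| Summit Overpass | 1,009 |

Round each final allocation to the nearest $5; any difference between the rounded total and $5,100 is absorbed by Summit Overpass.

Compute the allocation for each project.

Clients served total: 5,777.
Raw shares: East Terminal 1,102/5,777 × $5,100 = 972.86; Upper Annex 1,228/5,777 × $5,100 = 1,084.09; Granite Interchange 1,190/5,777 × $5,100 = 1,050.55; Redwood Pavilion 423/5,777 × $5,100 = 373.43; Pioneer Greenway 825/5,777 × $5,100 = 728.32; Summit Overpass 1,009/5,777 × $5,100 = 890.76.
After rounding ($5): East Terminal $975; Upper Annex $1,085; Granite Interchange $1,050; Redwood Pavilion $375; Pioneer Greenway $730; Summit Overpass $890. Sum = $5,105.
Difference $5,100 − $5,105 = −$5 applied to Summit Overpass: Summit Overpass becomes $885.

East Terminal: $975; Upper Annex: $1,085; Granite Interchange: $1,050; Redwood Pavilion: $375; Pioneer Greenway: $730; Summit Overpass: $885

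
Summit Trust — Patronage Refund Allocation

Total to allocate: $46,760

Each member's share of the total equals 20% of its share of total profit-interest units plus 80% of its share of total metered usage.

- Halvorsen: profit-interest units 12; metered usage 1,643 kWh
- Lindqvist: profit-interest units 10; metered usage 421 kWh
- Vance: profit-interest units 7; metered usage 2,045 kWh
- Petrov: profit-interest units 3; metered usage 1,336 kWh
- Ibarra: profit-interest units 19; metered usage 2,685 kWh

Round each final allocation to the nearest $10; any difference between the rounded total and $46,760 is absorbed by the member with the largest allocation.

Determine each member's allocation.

Totals — profit-interest units 51, metered usage 8,130.
Composite weights (20% profit-interest units + 80% metered usage): Halvorsen 0.2087; Lindqvist 0.0806; Vance 0.2287; Petrov 0.1432; Ibarra 0.3387.
Raw shares: Halvorsen 9,760.29; Lindqvist 3,770.84; Vance 10,693.12; Petrov 6,697.36; Ibarra 15,838.38.
Rounded to nearest $10: Halvorsen $9,760; Lindqvist $3,770; Vance $10,690; Petrov $6,700; Ibarra $15,840. Sum = $46,760.
Rounded total matches; no reconciliation needed.

Halvorsen: $9,760 · Lindqvist: $3,770 · Vance: $10,690 · Petrov: $6,700 · Ibarra: $15,840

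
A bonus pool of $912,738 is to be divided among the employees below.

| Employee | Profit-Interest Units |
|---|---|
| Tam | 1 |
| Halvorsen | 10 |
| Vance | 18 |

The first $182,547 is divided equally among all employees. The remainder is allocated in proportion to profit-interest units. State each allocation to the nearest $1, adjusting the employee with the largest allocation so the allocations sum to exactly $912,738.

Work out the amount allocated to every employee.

Equal tier: $182,547 ÷ 3 = $60,849 apiece.
Remainder $730,191 by profit-interest units (total 29): Tam 25,179.00 → $25,179; Halvorsen 251,790.00 → $251,790; Vance 453,222.00 → $453,222.
Totals: Tam $60,849 + $25,179 = $86,028; Halvorsen $60,849 + $251,790 = $312,639; Vance $60,849 + $453,222 = $514,071.

Tam: $86,028 · Halvorsen: $312,639 · Vance: $514,071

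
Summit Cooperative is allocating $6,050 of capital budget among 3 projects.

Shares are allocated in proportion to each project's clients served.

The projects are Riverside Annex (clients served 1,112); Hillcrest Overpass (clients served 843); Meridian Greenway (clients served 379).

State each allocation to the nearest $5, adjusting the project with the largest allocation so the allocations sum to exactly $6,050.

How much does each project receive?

Riverside Annex: $2,885; Hillcrest Overpass: $2,185; Meridian Greenway: $980

Clients served total: 2,334.
Proportional shares: Riverside Annex 1,112/2,334 × $6,050 = 2,882.43; Hillcrest Overpass 843/2,334 × $6,050 = 2,185.15; Meridian Greenway 379/2,334 × $6,050 = 982.41.
After rounding ($5): Riverside Annex $2,880; Hillcrest Overpass $2,185; Meridian Greenway $980. Sum = $6,045.
Difference $6,050 − $6,045 = +$5 applied to largest allocation (Riverside Annex): Riverside Annex becomes $2,885.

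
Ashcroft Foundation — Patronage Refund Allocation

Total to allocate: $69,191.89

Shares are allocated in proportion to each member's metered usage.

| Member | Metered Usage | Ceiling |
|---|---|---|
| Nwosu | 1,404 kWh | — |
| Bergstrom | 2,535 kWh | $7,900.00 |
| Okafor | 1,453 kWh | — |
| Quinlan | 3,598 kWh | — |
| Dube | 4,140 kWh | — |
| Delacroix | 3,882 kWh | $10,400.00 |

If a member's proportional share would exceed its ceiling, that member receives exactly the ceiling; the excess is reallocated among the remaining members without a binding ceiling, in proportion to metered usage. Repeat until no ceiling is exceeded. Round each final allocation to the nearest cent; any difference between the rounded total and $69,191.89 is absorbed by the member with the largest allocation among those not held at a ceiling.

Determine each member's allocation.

Nwosu: $6,743.96 | Bergstrom: $7,900.00 | Okafor: $6,979.32 | Quinlan: $17,282.59 | Dube: $19,886.02 | Delacroix: $10,400.00

Total metered usage = 17,012.
Proportional shares (ignoring caps): Nwosu 5,710.4052; Bergstrom 10,310.4539; Okafor 5,909.7000; Quinlan 14,633.9302; Dube 16,838.3744; Delacroix 15,789.0264.
Held at cap: Bergstrom ($7,900.00), Delacroix ($10,400.00); residual $50,891.89 reallocated over remaining metered usage 10,595.
Remaining shares: Nwosu 6,743.9560 → $6,743.96; Okafor 6,979.3220 → $6,979.32; Quinlan 17,282.5880 → $17,282.59; Dube 19,886.0240 → $19,886.02.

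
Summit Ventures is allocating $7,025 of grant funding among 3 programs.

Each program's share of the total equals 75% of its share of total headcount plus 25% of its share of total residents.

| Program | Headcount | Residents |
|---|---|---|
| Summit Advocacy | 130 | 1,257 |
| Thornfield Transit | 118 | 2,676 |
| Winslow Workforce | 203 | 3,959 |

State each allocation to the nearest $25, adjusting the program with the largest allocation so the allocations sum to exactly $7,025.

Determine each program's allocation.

Totals — headcount 451, residents 7,892.
Blended shares (75% headcount + 25% residents): Summit Advocacy 0.2560; Thornfield Transit 0.2810; Winslow Workforce 0.4630.
Proportional shares: Summit Advocacy 1,798.44; Thornfield Transit 1,974.02; Winslow Workforce 3,252.54.
At nearest $25: Summit Advocacy $1,800; Thornfield Transit $1,975; Winslow Workforce $3,250. Sum = $7,025.
Rounded total matches; no reconciliation needed.

Summit Advocacy: $1,800 | Thornfield Transit: $1,975 | Winslow Workforce: $3,250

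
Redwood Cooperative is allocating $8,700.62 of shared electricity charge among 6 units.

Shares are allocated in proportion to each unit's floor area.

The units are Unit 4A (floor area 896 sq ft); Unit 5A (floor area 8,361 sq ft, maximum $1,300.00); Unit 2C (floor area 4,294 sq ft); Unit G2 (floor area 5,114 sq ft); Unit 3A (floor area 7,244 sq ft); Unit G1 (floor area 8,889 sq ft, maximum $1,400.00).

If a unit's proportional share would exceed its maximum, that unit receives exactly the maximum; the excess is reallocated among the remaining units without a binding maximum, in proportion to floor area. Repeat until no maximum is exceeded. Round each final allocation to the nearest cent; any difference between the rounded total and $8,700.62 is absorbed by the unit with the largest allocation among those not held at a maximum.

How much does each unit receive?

Unit 4A: $306.39; Unit 5A: $1,300.00; Unit 2C: $1,468.35; Unit G2: $1,748.76; Unit 3A: $2,477.12; Unit G1: $1,400.00

Sum of floor area: 34,798.
Proportional shares (ignoring caps): Unit 4A 224.0288; Unit 5A 2,090.5191; Unit 2C 1,073.6382; Unit G2 1,278.6646; Unit 3A 1,811.2332; Unit G1 2,222.5361.
Capped: Unit 5A ($1,300.00), Unit G1 ($1,400.00); residual $6,000.62 reallocated over remaining floor area 17,548.
Remaining shares: Unit 4A 306.3914 → $306.39; Unit 2C 1,468.3532 → $1,468.35; Unit G2 1,748.7560 → $1,748.76; Unit 3A 2,477.1194 → $2,477.12.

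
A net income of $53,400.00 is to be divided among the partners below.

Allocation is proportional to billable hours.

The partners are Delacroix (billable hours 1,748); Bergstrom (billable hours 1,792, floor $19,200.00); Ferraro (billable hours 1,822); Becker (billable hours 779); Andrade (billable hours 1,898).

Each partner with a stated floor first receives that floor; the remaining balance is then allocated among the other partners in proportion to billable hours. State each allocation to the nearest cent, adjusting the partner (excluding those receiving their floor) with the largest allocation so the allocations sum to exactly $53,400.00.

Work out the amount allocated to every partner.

Delacroix: $9,569.65 · Bergstrom: $19,200.00 · Ferraro: $9,974.77 · Becker: $4,264.74 · Andrade: $10,390.84

Fund the minimums — Bergstrom $19,200.00. Remaining pool $34,200.00.
Remaining pool split over remaining billable hours 6,247: Delacroix 9,569.6494 → $9,569.65; Ferraro 9,974.7719 → $9,974.77; Becker 4,264.7351 → $4,264.74; Andrade 10,390.8436 → $10,390.84.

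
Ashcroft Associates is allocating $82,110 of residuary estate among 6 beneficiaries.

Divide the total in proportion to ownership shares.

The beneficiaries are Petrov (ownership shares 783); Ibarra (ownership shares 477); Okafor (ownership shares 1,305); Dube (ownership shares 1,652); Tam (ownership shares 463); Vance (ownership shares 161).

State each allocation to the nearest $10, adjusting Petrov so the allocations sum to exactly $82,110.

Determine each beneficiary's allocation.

Combined ownership shares = 4,841.
Unrounded shares: Petrov 783/4,841 × $82,110 = 13,280.75; Ibarra 477/4,841 × $82,110 = 8,090.57; Okafor 1,305/4,841 × $82,110 = 22,134.59; Dube 1,652/4,841 × $82,110 = 28,020.19; Tam 463/4,841 × $82,110 = 7,853.12; Vance 161/4,841 × $82,110 = 2,730.78.
After rounding ($10): Petrov $13,280; Ibarra $8,090; Okafor $22,130; Dube $28,020; Tam $7,850; Vance $2,730. Sum = $82,100.
Difference $82,110 − $82,100 = +$10 applied to Petrov: Petrov becomes $13,290.

Petrov: $13,290; Ibarra: $8,090; Okafor: $22,130; Dube: $28,020; Tam: $7,850; Vance: $2,730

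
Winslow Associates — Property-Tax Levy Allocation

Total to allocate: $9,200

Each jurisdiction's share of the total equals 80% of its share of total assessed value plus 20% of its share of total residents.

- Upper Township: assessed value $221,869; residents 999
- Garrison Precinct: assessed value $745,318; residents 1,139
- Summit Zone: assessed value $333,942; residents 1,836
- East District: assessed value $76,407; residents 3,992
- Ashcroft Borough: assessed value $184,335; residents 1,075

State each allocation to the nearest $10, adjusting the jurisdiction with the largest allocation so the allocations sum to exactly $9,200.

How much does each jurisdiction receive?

Upper Township: $1,250 | Garrison Precinct: $3,740 | Summit Zone: $1,950 | East District: $1,170 | Ashcroft Borough: $1,090

Totals — assessed value 1,561,871, residents 9,041.
Blended shares (80% assessed value + 20% residents): Upper Township 0.1357; Garrison Precinct 0.4070; Summit Zone 0.2117; East District 0.1274; Ashcroft Borough 0.1182.
Proportional shares: Upper Township 1,248.83; Garrison Precinct 3,743.97; Summit Zone 1,947.29; East District 1,172.49; Ashcroft Borough 1,087.42.
At nearest $10: Upper Township $1,250; Garrison Precinct $3,740; Summit Zone $1,950; East District $1,170; Ashcroft Borough $1,090. Sum = $9,200.
No rounding difference to absorb.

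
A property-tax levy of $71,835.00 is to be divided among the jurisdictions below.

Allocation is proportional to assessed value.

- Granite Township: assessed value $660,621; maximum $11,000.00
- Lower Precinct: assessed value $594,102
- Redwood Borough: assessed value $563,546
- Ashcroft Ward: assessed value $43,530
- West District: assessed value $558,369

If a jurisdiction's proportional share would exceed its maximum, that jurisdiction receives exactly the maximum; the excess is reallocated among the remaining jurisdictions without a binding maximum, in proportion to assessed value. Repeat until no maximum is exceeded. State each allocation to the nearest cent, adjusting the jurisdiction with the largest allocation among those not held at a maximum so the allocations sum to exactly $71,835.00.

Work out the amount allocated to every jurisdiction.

Granite Township: $11,000.00 · Lower Precinct: $20,540.63 · Redwood Borough: $19,484.17 · Ashcroft Ward: $1,505.02 · West District: $19,305.18

Assessed value total: 2,420,168.
Pro-rata shares before constraints: Granite Township 19,608.4361; Lower Precinct 17,634.0308; Redwood Borough 16,727.0730; Ashcroft Ward 1,292.0498; West District 16,573.4102.
Cap binds for Granite Township ($11,000.00); balance $60,835.00 reallocated over remaining assessed value 1,759,547.
Shares after redistribution: Lower Precinct 20,540.62504 → $20,540.63; Redwood Borough 19,484.1746 → $19,484.17; Ashcroft Ward 1,505.0167 → $1,505.02; West District 19,305.1837 → $19,305.18.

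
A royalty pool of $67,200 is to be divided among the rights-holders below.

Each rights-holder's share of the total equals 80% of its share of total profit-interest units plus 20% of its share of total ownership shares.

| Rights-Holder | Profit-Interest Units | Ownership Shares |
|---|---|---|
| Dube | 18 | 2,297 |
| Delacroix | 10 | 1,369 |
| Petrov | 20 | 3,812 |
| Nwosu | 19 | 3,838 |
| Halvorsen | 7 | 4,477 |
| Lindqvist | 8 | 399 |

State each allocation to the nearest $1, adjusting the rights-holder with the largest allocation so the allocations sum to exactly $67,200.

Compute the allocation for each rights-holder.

Totals — profit-interest units 82, ownership shares 16,192.
Composite weights (80% profit-interest units + 20% ownership shares): Dube 0.2040; Delacroix 0.1145; Petrov 0.2422; Nwosu 0.2328; Halvorsen 0.1236; Lindqvist 0.0830.
Proportional shares: Dube 13,707.58; Delacroix 7,692.42; Petrov 16,276.31; Nwosu 15,642.28; Halvorsen 8,305.36; Lindqvist 5,576.06.
After rounding ($1): Dube $13,708; Delacroix $7,692; Petrov $16,276; Nwosu $15,642; Halvorsen $8,305; Lindqvist $5,576. Sum = $67,199.
Difference $67,200 − $67,199 = +$1 applied to largest allocation (Petrov): Petrov becomes $16,277.

Dube: $13,708 | Delacroix: $7,692 | Petrov: $16,277 | Nwosu: $15,642 | Halvorsen: $8,305 | Lindqvist: $5,576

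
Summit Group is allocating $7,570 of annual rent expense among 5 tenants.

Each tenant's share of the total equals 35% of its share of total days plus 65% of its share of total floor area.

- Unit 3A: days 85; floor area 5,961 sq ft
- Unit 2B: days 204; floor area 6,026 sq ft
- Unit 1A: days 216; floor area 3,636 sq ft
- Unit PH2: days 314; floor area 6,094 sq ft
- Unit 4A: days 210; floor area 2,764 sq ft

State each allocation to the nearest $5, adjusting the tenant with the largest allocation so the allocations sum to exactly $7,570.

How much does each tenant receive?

Days total 1,029; floor area total 24,481.
Composite weights (35% days + 65% floor area): Unit 3A 0.1872; Unit 2B 0.2294; Unit 1A 0.1700; Unit PH2 0.2686; Unit 4A 0.1448.
Raw shares: Unit 3A 1,416.98; Unit 2B 1,736.45; Unit 1A 1,286.97; Unit PH2 2,033.35; Unit 4A 1,096.26.
At nearest $5: Unit 3A $1,415; Unit 2B $1,735; Unit 1A $1,285; Unit PH2 $2,035; Unit 4A $1,095. Sum = $7,565.
Difference $7,570 − $7,565 = +$5 applied to largest allocation (Unit PH2): Unit PH2 becomes $2,040.

Unit 3A: $1,415 | Unit 2B: $1,735 | Unit 1A: $1,285 | Unit PH2: $2,040 | Unit 4A: $1,095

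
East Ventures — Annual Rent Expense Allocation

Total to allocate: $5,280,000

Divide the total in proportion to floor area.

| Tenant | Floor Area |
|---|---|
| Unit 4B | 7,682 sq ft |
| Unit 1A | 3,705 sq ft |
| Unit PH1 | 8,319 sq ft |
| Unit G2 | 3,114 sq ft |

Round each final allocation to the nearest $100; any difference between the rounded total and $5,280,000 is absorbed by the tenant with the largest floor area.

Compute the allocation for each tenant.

Sum of floor area: 22,820.
Proportional shares: Unit 4B 7,682/22,820 × $5,280,000 = 1,777,430.32; Unit 1A 3,705/22,820 × $5,280,000 = 857,248.03; Unit PH1 8,319/22,820 × $5,280,000 = 1,924,816.83; Unit G2 3,114/22,820 × $5,280,000 = 720,504.82.
Rounded to nearest $100: Unit 4B $1,777,400; Unit 1A $857,200; Unit PH1 $1,924,800; Unit G2 $720,500. Sum = $5,279,900.
Difference $5,280,000 − $5,279,900 = +$100 applied to largest floor area (Unit PH1): Unit PH1 becomes $1,924,900.

Unit 4B: $1,777,400 | Unit 1A: $857,200 | Unit PH1: $1,924,900 | Unit G2: $720,500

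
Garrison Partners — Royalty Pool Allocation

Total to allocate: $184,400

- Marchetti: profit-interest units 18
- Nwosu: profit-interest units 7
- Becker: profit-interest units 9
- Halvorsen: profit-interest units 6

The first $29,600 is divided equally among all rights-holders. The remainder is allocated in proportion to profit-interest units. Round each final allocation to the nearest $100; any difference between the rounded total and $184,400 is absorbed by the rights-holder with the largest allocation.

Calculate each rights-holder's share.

$29,600 shared equally gives $7,400 per rights-holder.
Remainder $154,800 by profit-interest units (total 40): Marchetti 69,660.00 → $69,700; Nwosu 27,090.00 → $27,100; Becker 34,830.00 → $34,800; Halvorsen 23,220.00 → $23,200.
Totals: Marchetti $7,400 + $69,700 = $77,100; Nwosu $7,400 + $27,100 = $34,500; Becker $7,400 + $34,800 = $42,200; Halvorsen $7,400 + $23,200 = $30,600.

Marchetti: $77,100 | Nwosu: $34,500 | Becker: $42,200 | Halvorsen: $30,600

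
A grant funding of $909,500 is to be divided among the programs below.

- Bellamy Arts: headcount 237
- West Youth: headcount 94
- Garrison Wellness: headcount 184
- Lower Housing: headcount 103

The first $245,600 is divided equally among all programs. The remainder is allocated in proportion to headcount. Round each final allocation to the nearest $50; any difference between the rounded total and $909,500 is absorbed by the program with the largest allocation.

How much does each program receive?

First tranche $245,600 split equally: $61,400 each.
Remainder $663,900 by headcount (total 618): Bellamy Arts 254,602.43 → $254,600; West Youth 100,981.55 → $101,000; Garrison Wellness 197,666.02 → $197,650; Lower Housing 110,650.00 → $110,650.
Totals: Bellamy Arts $61,400 + $254,600 = $316,000; West Youth $61,400 + $101,000 = $162,400; Garrison Wellness $61,400 + $197,650 = $259,050; Lower Housing $61,400 + $110,650 = $172,050.

Bellamy Arts: $316,000 | West Youth: $162,400 | Garrison Wellness: $259,050 | Lower Housing: $172,050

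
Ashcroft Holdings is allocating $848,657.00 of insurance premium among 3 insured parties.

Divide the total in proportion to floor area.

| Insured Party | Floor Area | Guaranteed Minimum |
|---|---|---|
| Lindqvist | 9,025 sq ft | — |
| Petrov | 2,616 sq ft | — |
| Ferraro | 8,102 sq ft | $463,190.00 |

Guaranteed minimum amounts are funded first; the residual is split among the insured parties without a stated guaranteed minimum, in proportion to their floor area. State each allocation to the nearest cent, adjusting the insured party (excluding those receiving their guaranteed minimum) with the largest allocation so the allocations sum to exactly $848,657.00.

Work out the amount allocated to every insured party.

Lindqvist: $298,843.71 | Petrov: $86,623.29 | Ferraro: $463,190.00

Minimums first: Ferraro $463,190.00. Balance $385,467.00.
Balance split over remaining floor area 11,641: Lindqvist 298,843.7140 → $298,843.71; Petrov 86,623.2860 → $86,623.29.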